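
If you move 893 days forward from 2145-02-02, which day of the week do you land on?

Saturday

First find the weekday of Feb 2, 2145. Doomsday rule: the anchor day for the 2100s is Sunday. For year 45: 45÷12 = 3 r 9, and 9÷4 = 2, so 3+9+2 = 14.
Sunday + 14 ≡ Sunday — that's 2145's doomsday.
In February the doomsday date is Feb 28 (2145 is not a leap year).
Feb 2 is 26 days before Feb 28; 26 mod 7 = 5, so Sunday − 5 = Tuesday.
893 mod 7 = 4, so 893 days after a Tuesday is Tuesday + 4 = Saturday.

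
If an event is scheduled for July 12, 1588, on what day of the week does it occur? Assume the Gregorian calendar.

Tuesday

Doomsday rule: the anchor day for the 1500s is Wednesday. For year 88: 88÷12 = 7 r 4, and 4÷4 = 1, so 7+4+1 = 12.
Wednesday + 12 ≡ Monday — that's 1588's doomsday.
In July the doomsday date is Jul 11.
Jul 12 is 1 day after Jul 11; 1 mod 7 = 1, so Monday + 1 = Tuesday.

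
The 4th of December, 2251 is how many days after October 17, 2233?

Oct 17, 2233 → Oct 17, 2234: 365 days.
Oct 17, 2234 → Oct 17, 2235: 365 days.
Oct 17, 2235 → Oct 17, 2236: 366 days (Feb 29, 2236 is in that span).
Oct 17, 2236 → Oct 17, 2237: 365 days.
Oct 17, 2237 → Oct 17, 2238: 365 days.
Oct 17, 2238 → Oct 17, 2239: 365 days.
Oct 17, 2239 → Oct 17, 2240: 366 days (Feb 29, 2240 is in that span).
Oct 17, 2240 → Oct 17, 2241: 365 days.
Oct 17, 2241 → Oct 17, 2242: 365 days.
Oct 17, 2242 → Oct 17, 2243: 365 days.
Oct 17, 2243 → Oct 17, 2244: 366 days (Feb 29, 2244 is in that span).
Oct 17, 2244 → Oct 17, 2245: 365 days.
Oct 17, 2245 → Oct 17, 2246: 365 days.
Oct 17, 2246 → Oct 17, 2247: 365 days.
Oct 17, 2247 → Oct 17, 2248: 366 days (Feb 29, 2248 is in that span).
Oct 17, 2248 → Oct 17, 2249: 365 days.
Oct 17, 2249 → Oct 17, 2250: 365 days.
Oct 17, 2250 → Oct 17, 2251: 365 days.
Oct 17, 2251 → Nov 17, 2251: 31 days (October has 31).
Nov 17, 2251 → Dec 4, 2251: 17 days.
Total: 6622 days.

6622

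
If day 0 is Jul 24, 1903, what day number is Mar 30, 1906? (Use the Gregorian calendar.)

Jul 24, 1903 → Jul 24, 1904: 366 days (Feb 29, 1904 is in that span).
Jul 24, 1904 → Jul 24, 1905: 365 days.
Jul 24, 1905 → Aug 24, 1905: 31 days (July has 31).
Aug 24, 1905 → Sep 24, 1905: 31 days (August has 31).
Sep 24, 1905 → Oct 24, 1905: 30 days (September has 30).
Oct 24, 1905 → Nov 24, 1905: 31 days (October has 31).
Nov 24, 1905 → Dec 24, 1905: 30 days (November has 30).
Dec 24, 1905 → Jan 24, 1906: 31 days (December has 31).
Jan 24, 1906 → Feb 24, 1906: 31 days (January has 31).
Feb 24, 1906 → Mar 24, 1906: 28 days (February has 28).
Mar 24, 1906 → Mar 30, 1906: 6 days.
Total: 980 days.

980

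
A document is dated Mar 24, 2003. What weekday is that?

January 1, 2003 is a Wednesday.
Jan 1, 2003 → Feb 1, 2003: 31 days (January has 31).
Feb 1, 2003 → Mar 1, 2003: 28 days (February has 28).
Mar 1, 2003 → Mar 24, 2003: 23 days.
Total: 82 days.
82 mod 7 = 5, so Wednesday + 5 = Monday.

Monday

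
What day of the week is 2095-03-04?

Doomsday rule: the anchor day for the 2000s is Tuesday. For year 95: 95÷12 = 7 r 11, and 11÷4 = 2, so 7+11+2 = 20.
Tuesday + 20 ≡ Monday — that's 2095's doomsday.
In March the doomsday date is Mar 14.
Mar 4 is 10 days before Mar 14; 10 mod 7 = 3, so Monday − 3 = Friday.

Friday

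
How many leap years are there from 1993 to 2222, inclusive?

55

Multiples of 4 in [1993,2222]: 57.
Of those, multiples of 100: 3 (not leap unless ÷400).
Multiples of 400: 1.
Leap years = 57 − 3 + 1 = 55.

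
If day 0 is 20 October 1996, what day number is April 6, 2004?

Oct 20, 1996 → Oct 20, 1997: 365 days.
Oct 20, 1997 → Oct 20, 1998: 365 days.
Oct 20, 1998 → Oct 20, 1999: 365 days.
Oct 20, 1999 → Oct 20, 2000: 366 days (Feb 29, 2000 is in that span).
Oct 20, 2000 → Oct 20, 2001: 365 days.
Oct 20, 2001 → Oct 20, 2002: 365 days.
Oct 20, 2002 → Oct 20, 2003: 365 days.
Oct 20, 2003 → Nov 20, 2003: 31 days (October has 31).
Nov 20, 2003 → Dec 20, 2003: 30 days (November has 30).
Dec 20, 2003 → Jan 20, 2004: 31 days (December has 31).
Jan 20, 2004 → Feb 20, 2004: 31 days (January has 31).
Feb 20, 2004 → Mar 20, 2004: 29 days (February has 29).
Mar 20, 2004 → Apr 6, 2004: 17 days.
Total: 2725 days.

2725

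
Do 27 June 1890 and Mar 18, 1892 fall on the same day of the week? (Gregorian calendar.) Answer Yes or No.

From Jun 27, 1890 to Mar 18, 1892 is 630 days.
630 mod 7 = 0, so they are the same weekday.
(Jun 27, 1890 is a Friday; Mar 18, 1892 is a Friday.)

Yes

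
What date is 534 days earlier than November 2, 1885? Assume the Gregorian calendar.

May 17, 1884

−365 (one year) → Nov 2, 1884 (169 left).
−2 → Oct 31, 1884 (end of Oct, 31 days; 167 left).
−31 → Sep 30, 1884 (end of Sep, 30 days; 136 left).
−30 → Aug 31, 1884 (end of Aug, 31 days; 106 left).
−31 → Jul 31, 1884 (end of Jul, 31 days; 75 left).
−31 → Jun 30, 1884 (end of Jun, 30 days; 44 left).
−30 → May 31, 1884 (end of May, 31 days; 14 left).
−14 → May 17, 1884.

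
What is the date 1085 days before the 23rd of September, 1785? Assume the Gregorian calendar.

−365 (one year) → Sep 23, 1784 (720 left).
−366 (one year; includes Feb 29, 1784) → Sep 23, 1783 (354 left).
−23 → Aug 31, 1783 (end of Aug, 31 days; 331 left).
−31 → Jul 31, 1783 (end of Jul, 31 days; 300 left).
−31 → Jun 30, 1783 (end of Jun, 30 days; 269 left).
−30 → May 31, 1783 (end of May, 31 days; 239 left).
−31 → Apr 30, 1783 (end of Apr, 30 days; 208 left).
−30 → Mar 31, 1783 (end of Mar, 31 days; 178 left).
−31 → Feb 28, 1783 (end of Feb, 28 days; 147 left).
−28 → Jan 31, 1783 (end of Jan, 31 days; 119 left).
−31 → Dec 31, 1782 (end of Dec, 31 days; 88 left).
−31 → Nov 30, 1782 (end of Nov, 30 days; 57 left).
−30 → Oct 31, 1782 (end of Oct, 31 days; 27 left).
−27 → Oct 4, 1782.

October 4, 1782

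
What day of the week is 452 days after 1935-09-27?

Sep 27, 1935 is a Friday.
452 mod 7 = 4, so 452 days after a Friday is Friday + 4 = Tuesday.

Tuesday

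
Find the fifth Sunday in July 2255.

July 1, 2255 is a Sunday.
The first Sunday is therefore July 1 (same day).
The fifth Sunday is 1 + 4×7 = July 29.

July 29, 2255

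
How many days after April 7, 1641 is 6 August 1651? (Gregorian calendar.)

3773

Apr 7, 1641 → Apr 7, 1642: 365 days.
Apr 7, 1642 → Apr 7, 1643: 365 days.
Apr 7, 1643 → Apr 7, 1644: 366 days (Feb 29, 1644 is in that span).
Apr 7, 1644 → Apr 7, 1645: 365 days.
Apr 7, 1645 → Apr 7, 1646: 365 days.
Apr 7, 1646 → Apr 7, 1647: 365 days.
Apr 7, 1647 → Apr 7, 1648: 366 days (Feb 29, 1648 is in that span).
Apr 7, 1648 → Apr 7, 1649: 365 days.
Apr 7, 1649 → Apr 7, 1650: 365 days.
Apr 7, 1650 → Apr 7, 1651: 365 days.
Apr 7, 1651 → May 7, 1651: 30 days (April has 30).
May 7, 1651 → Jun 7, 1651: 31 days (May has 31).
Jun 7, 1651 → Jul 7, 1651: 30 days (June has 30).
Jul 7, 1651 → Aug 6, 1651: 30 days.
Total: 3773 days.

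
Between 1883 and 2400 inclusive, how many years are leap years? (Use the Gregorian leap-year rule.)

126

Multiples of 4 in [1883,2400]: 130.
Of those, multiples of 100: 6 (not leap unless ÷400).
Multiples of 400: 2.
Leap years = 130 − 6 + 2 = 126.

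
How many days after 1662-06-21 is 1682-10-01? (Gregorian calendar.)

Jun 21, 1662 → Jun 21, 1663: 365 days.
Jun 21, 1663 → Jun 21, 1664: 366 days (Feb 29, 1664 is in that span).
Jun 21, 1664 → Jun 21, 1665: 365 days.
Jun 21, 1665 → Jun 21, 1666: 365 days.
Jun 21, 1666 → Jun 21, 1667: 365 days.
Jun 21, 1667 → Jun 21, 1668: 366 days (Feb 29, 1668 is in that span).
Jun 21, 1668 → Jun 21, 1669: 365 days.
Jun 21, 1669 → Jun 21, 1670: 365 days.
Jun 21, 1670 → Jun 21, 1671: 365 days.
Jun 21, 1671 → Jun 21, 1672: 366 days (Feb 29, 1672 is in that span).
Jun 21, 1672 → Jun 21, 1673: 365 days.
Jun 21, 1673 → Jun 21, 1674: 365 days.
Jun 21, 1674 → Jun 21, 1675: 365 days.
Jun 21, 1675 → Jun 21, 1676: 366 days (Feb 29, 1676 is in that span).
Jun 21, 1676 → Jun 21, 1677: 365 days.
Jun 21, 1677 → Jun 21, 1678: 365 days.
Jun 21, 1678 → Jun 21, 1679: 365 days.
Jun 21, 1679 → Jun 21, 1680: 366 days (Feb 29, 1680 is in that span).
Jun 21, 1680 → Jun 21, 1681: 365 days.
Jun 21, 1681 → Jun 21, 1682: 365 days.
Jun 21, 1682 → Jul 21, 1682: 30 days (June has 30).
Jul 21, 1682 → Aug 21, 1682: 31 days (July has 31).
Aug 21, 1682 → Sep 21, 1682: 31 days (August has 31).
Sep 21, 1682 → Oct 1, 1682: 10 days.
Total: 7407 days.

7407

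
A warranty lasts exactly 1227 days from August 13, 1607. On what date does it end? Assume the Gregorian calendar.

+366 (one year; includes Feb 29, 1608) → Aug 13, 1608 (861 left).
+365 (one year) → Aug 13, 1609 (496 left).
+365 (one year) → Aug 13, 1610 (131 left).
Aug has 31 days: +19 → Sep 1, 1610 (112 left).
Sep has 30 days: +30 → Oct 1, 1610 (82 left).
Oct has 31 days: +31 → Nov 1, 1610 (51 left).
Nov has 30 days: +30 → Dec 1, 1610 (21 left).
+21 → Dec 22, 1610.

December 22, 1610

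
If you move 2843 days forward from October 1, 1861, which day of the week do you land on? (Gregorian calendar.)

Oct 1, 1861 is a Tuesday.
2843 mod 7 = 1, so 2843 days after a Tuesday is Tuesday + 1 = Wednesday.

Wednesday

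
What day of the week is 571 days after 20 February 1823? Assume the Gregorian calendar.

First find the weekday of Feb 20, 1823. Doomsday rule: the anchor day for the 1800s is Friday. For year 23: 23÷12 = 1 r 11, and 11÷4 = 2, so 1+11+2 = 14.
Friday + 14 ≡ Friday — that's 1823's doomsday.
In February the doomsday date is Feb 28 (1823 is not a leap year).
Feb 20 is 8 days before Feb 28; 8 mod 7 = 1, so Friday − 1 = Thursday.
571 mod 7 = 4, so 571 days after a Thursday is Thursday + 4 = Monday.

Monday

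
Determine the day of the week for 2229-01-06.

Tuesday

Doomsday rule: the anchor day for the 2200s is Friday. For year 29: 29÷12 = 2 r 5, and 5÷4 = 1, so 2+5+1 = 8.
Friday + 8 ≡ Saturday — that's 2229's doomsday.
In January the doomsday date is Jan 3 (2229 is not a leap year).
Jan 6 is 3 days after Jan 3; 3 mod 7 = 3, so Saturday + 3 = Tuesday.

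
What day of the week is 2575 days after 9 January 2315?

Friday

First find the weekday of Jan 9, 2315. Doomsday rule: the anchor day for the 2300s is Wednesday. For year 15: 15÷12 = 1 r 3, and 3÷4 = 0, so 1+3+0 = 4.
Wednesday + 4 ≡ Sunday — that's 2315's doomsday.
In January the doomsday date is Jan 3 (2315 is not a leap year).
Jan 9 is 6 days after Jan 3; 6 mod 7 = 6, so Sunday + 6 = Saturday.
2575 mod 7 = 6, so 2575 days after a Saturday is Saturday + 6 = Friday.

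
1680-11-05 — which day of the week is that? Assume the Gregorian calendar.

Tuesday

Doomsday rule: the anchor day for the 1600s is Tuesday. For year 80: 80÷12 = 6 r 8, and 8÷4 = 2, so 6+8+2 = 16.
Tuesday + 16 ≡ Thursday — that's 1680's doomsday.
In November the doomsday date is Nov 7.
Nov 5 is 2 days before Nov 7; 2 mod 7 = 2, so Thursday − 2 = Tuesday.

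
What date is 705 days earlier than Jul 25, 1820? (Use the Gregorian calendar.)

August 20, 1818

−366 (one year; includes Feb 29, 1820) → Jul 25, 1819 (339 left).
−25 → Jun 30, 1819 (end of Jun, 30 days; 314 left).
−30 → May 31, 1819 (end of May, 31 days; 284 left).
−31 → Apr 30, 1819 (end of Apr, 30 days; 253 left).
−30 → Mar 31, 1819 (end of Mar, 31 days; 223 left).
−31 → Feb 28, 1819 (end of Feb, 28 days; 192 left).
−28 → Jan 31, 1819 (end of Jan, 31 days; 164 left).
−31 → Dec 31, 1818 (end of Dec, 31 days; 133 left).
−31 → Nov 30, 1818 (end of Nov, 30 days; 102 left).
−30 → Oct 31, 1818 (end of Oct, 31 days; 72 left).
−31 → Sep 30, 1818 (end of Sep, 30 days; 41 left).
−30 → Aug 31, 1818 (end of Aug, 31 days; 11 left).
−11 → Aug 20, 1818.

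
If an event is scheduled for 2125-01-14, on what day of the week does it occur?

Sunday

Doomsday rule: the anchor day for the 2100s is Sunday. For year 25: 25÷12 = 2 r 1, and 1÷4 = 0, so 2+1+0 = 3.
Sunday + 3 ≡ Wednesday — that's 2125's doomsday.
In January the doomsday date is Jan 3 (2125 is not a leap year).
Jan 14 is 11 days after Jan 3; 11 mod 7 = 4, so Wednesday + 4 = Sunday.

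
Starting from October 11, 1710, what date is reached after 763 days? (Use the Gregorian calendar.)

November 12, 1712

+365 (one year) → Oct 11, 1711 (398 left).
Oct has 31 days: +21 → Nov 1, 1711 (377 left).
Nov has 30 days: +30 → Dec 1, 1711 (347 left).
Dec has 31 days: +31 → Jan 1, 1712 (316 left).
Jan has 31 days: +31 → Feb 1, 1712 (285 left).
Feb has 29 days: +29 → Mar 1, 1712 (256 left).
Mar has 31 days: +31 → Apr 1, 1712 (225 left).
Apr has 30 days: +30 → May 1, 1712 (195 left).
May has 31 days: +31 → Jun 1, 1712 (164 left).
Jun has 30 days: +30 → Jul 1, 1712 (134 left).
Jul has 31 days: +31 → Aug 1, 1712 (103 left).
Aug has 31 days: +31 → Sep 1, 1712 (72 left).
Sep has 30 days: +30 → Oct 1, 1712 (42 left).
Oct has 31 days: +31 → Nov 1, 1712 (11 left).
+11 → Nov 12, 1712.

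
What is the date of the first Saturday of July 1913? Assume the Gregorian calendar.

July 5, 1913

July 1, 1913 is a Tuesday.
The first Saturday is therefore July 5 (4 days later).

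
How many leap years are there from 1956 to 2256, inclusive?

74

Multiples of 4 in [1956,2256]: 76.
Of those, multiples of 100: 3 (not leap unless ÷400).
Multiples of 400: 1.
Leap years = 76 − 3 + 1 = 74.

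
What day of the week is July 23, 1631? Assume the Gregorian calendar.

Doomsday rule: the anchor day for the 1600s is Tuesday. For year 31: 31÷12 = 2 r 7, and 7÷4 = 1, so 2+7+1 = 10.
Tuesday + 10 ≡ Friday — that's 1631's doomsday.
In July the doomsday date is Jul 11.
Jul 23 is 12 days after Jul 11; 12 mod 7 = 5, so Friday + 5 = Wednesday.

Wednesday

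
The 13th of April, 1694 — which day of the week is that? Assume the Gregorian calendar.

Tuesday

Doomsday rule: the anchor day for the 1600s is Tuesday. For year 94: 94÷12 = 7 r 10, and 10÷4 = 2, so 7+10+2 = 19.
Tuesday + 19 ≡ Sunday — that's 1694's doomsday.
In April the doomsday date is Apr 4.
Apr 13 is 9 days after Apr 4; 9 mod 7 = 2, so Sunday + 2 = Tuesday.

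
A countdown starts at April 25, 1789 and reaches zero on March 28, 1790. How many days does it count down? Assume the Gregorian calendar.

337

Apr 25, 1789 → May 25, 1789: 30 days (April has 30).
May 25, 1789 → Jun 25, 1789: 31 days (May has 31).
Jun 25, 1789 → Jul 25, 1789: 30 days (June has 30).
Jul 25, 1789 → Aug 25, 1789: 31 days (July has 31).
Aug 25, 1789 → Sep 25, 1789: 31 days (August has 31).
Sep 25, 1789 → Oct 25, 1789: 30 days (September has 30).
Oct 25, 1789 → Nov 25, 1789: 31 days (October has 31).
Nov 25, 1789 → Dec 25, 1789: 30 days (November has 30).
Dec 25, 1789 → Jan 25, 1790: 31 days (December has 31).
Jan 25, 1790 → Feb 25, 1790: 31 days (January has 31).
Feb 25, 1790 → Mar 25, 1790: 28 days (February has 28).
Mar 25, 1790 → Mar 28, 1790: 3 days.
Total: 337 days.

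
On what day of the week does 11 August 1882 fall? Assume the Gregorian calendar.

Doomsday rule: the anchor day for the 1800s is Friday. For year 82: 82÷12 = 6 r 10, and 10÷4 = 2, so 6+10+2 = 18.
Friday + 18 ≡ Tuesday — that's 1882's doomsday.
In August the doomsday date is Aug 8.
Aug 11 is 3 days after Aug 8; 3 mod 7 = 3, so Tuesday + 3 = Friday.

Friday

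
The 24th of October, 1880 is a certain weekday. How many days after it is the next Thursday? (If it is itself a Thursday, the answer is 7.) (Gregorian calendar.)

Oct 24, 1880 is a Sunday.
From Sunday to the next Thursday is 4 days.

4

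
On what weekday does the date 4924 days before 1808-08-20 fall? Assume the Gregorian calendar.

First find the weekday of Aug 20, 1808. Doomsday rule: the anchor day for the 1800s is Friday. For year 08: 8÷12 = 0 r 8, and 8÷4 = 2, so 0+8+2 = 10.
Friday + 10 ≡ Monday — that's 1808's doomsday.
In August the doomsday date is Aug 8.
Aug 20 is 12 days after Aug 8; 12 mod 7 = 5, so Monday + 5 = Saturday.
4924 mod 7 = 3, so 4924 days before a Saturday is Saturday − 3 = Wednesday.

Wednesday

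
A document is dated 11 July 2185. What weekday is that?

Monday

Doomsday rule: the anchor day for the 2100s is Sunday. For year 85: 85÷12 = 7 r 1, and 1÷4 = 0, so 7+1+0 = 8.
Sunday + 8 ≡ Monday — that's 2185's doomsday.
In July the doomsday date is Jul 11.
Jul 11 is the doomsday itself: Monday.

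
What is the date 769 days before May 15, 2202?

April 6, 2200

−365 (one year) → May 15, 2201 (404 left).
−365 (one year) → May 15, 2200 (39 left).
−15 → Apr 30, 2200 (end of Apr, 30 days; 24 left).
−24 → Apr 6, 2200.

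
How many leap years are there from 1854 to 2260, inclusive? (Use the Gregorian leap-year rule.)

99

Multiples of 4 in [1854,2260]: 102.
Of those, multiples of 100: 4 (not leap unless ÷400).
Multiples of 400: 1.
Leap years = 102 − 4 + 1 = 99.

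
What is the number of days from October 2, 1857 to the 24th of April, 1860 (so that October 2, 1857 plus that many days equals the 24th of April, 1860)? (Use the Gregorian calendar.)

935

Oct 2, 1857 → Oct 2, 1858: 365 days.
Oct 2, 1858 → Oct 2, 1859: 365 days.
Oct 2, 1859 → Nov 2, 1859: 31 days (October has 31).
Nov 2, 1859 → Dec 2, 1859: 30 days (November has 30).
Dec 2, 1859 → Jan 2, 1860: 31 days (December has 31).
Jan 2, 1860 → Feb 2, 1860: 31 days (January has 31).
Feb 2, 1860 → Mar 2, 1860: 29 days (February has 29).
Mar 2, 1860 → Apr 2, 1860: 31 days (March has 31).
Apr 2, 1860 → Apr 24, 1860: 22 days.
Total: 935 days.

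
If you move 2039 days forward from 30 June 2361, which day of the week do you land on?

First find the weekday of Jun 30, 2361. Doomsday rule: the anchor day for the 2300s is Wednesday. For year 61: 61÷12 = 5 r 1, and 1÷4 = 0, so 5+1+0 = 6.
Wednesday + 6 ≡ Tuesday — that's 2361's doomsday.
In June the doomsday date is Jun 6.
Jun 30 is 24 days after Jun 6; 24 mod 7 = 3, so Tuesday + 3 = Friday.
2039 mod 7 = 2, so 2039 days after a Friday is Friday + 2 = Sunday.

Sunday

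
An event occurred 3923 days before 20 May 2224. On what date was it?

−366 (one year; includes Feb 29, 2224) → May 20, 2223 (3557 left).
−365 (one year) → May 20, 2222 (3192 left).
−365 (one year) → May 20, 2221 (2827 left).
−365 (one year) → May 20, 2220 (2462 left).
−366 (one year; includes Feb 29, 2220) → May 20, 2219 (2096 left).
−365 (one year) → May 20, 2218 (1731 left).
−365 (one year) → May 20, 2217 (1366 left).
−365 (one year) → May 20, 2216 (1001 left).
−366 (one year; includes Feb 29, 2216) → May 20, 2215 (635 left).
−365 (one year) → May 20, 2214 (270 left).
−20 → Apr 30, 2214 (end of Apr, 30 days; 250 left).
−30 → Mar 31, 2214 (end of Mar, 31 days; 220 left).
−31 → Feb 28, 2214 (end of Feb, 28 days; 189 left).
−28 → Jan 31, 2214 (end of Jan, 31 days; 161 left).
−31 → Dec 31, 2213 (end of Dec, 31 days; 130 left).
−31 → Nov 30, 2213 (end of Nov, 30 days; 99 left).
−30 → Oct 31, 2213 (end of Oct, 31 days; 69 left).
−31 → Sep 30, 2213 (end of Sep, 30 days; 38 left).
−30 → Aug 31, 2213 (end of Aug, 31 days; 8 left).
−8 → Aug 23, 2213.

August 23, 2213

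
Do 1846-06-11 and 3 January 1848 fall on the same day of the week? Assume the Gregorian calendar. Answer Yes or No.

No

From Jun 11, 1846 to Jan 3, 1848 is 571 days.
571 mod 7 = 4, so they are different weekdays.
(Jun 11, 1846 is a Thursday; Jan 3, 1848 is a Monday.)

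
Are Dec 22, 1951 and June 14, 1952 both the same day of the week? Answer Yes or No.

Yes

From Dec 22, 1951 to Jun 14, 1952 is 175 days.
175 mod 7 = 0, so they are the same weekday.
(Dec 22, 1951 is a Saturday; Jun 14, 1952 is a Saturday.)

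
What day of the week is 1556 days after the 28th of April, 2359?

Thursday

First find the weekday of Apr 28, 2359. Doomsday rule: the anchor day for the 2300s is Wednesday. For year 59: 59÷12 = 4 r 11, and 11÷4 = 2, so 4+11+2 = 17.
Wednesday + 17 ≡ Saturday — that's 2359's doomsday.
In April the doomsday date is Apr 4.
Apr 28 is 24 days after Apr 4; 24 mod 7 = 3, so Saturday + 3 = Tuesday.
1556 mod 7 = 2, so 1556 days after a Tuesday is Tuesday + 2 = Thursday.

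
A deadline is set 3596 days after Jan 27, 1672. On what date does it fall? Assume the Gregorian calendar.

+366 (one year; includes Feb 29, 1672) → Jan 27, 1673 (3230 left).
+365 (one year) → Jan 27, 1674 (2865 left).
+365 (one year) → Jan 27, 1675 (2500 left).
+365 (one year) → Jan 27, 1676 (2135 left).
+366 (one year; includes Feb 29, 1676) → Jan 27, 1677 (1769 left).
+365 (one year) → Jan 27, 1678 (1404 left).
+365 (one year) → Jan 27, 1679 (1039 left).
+365 (one year) → Jan 27, 1680 (674 left).
+366 (one year; includes Feb 29, 1680) → Jan 27, 1681 (308 left).
Jan has 31 days: +5 → Feb 1, 1681 (303 left).
Feb has 28 days: +28 → Mar 1, 1681 (275 left).
Mar has 31 days: +31 → Apr 1, 1681 (244 left).
Apr has 30 days: +30 → May 1, 1681 (214 left).
May has 31 days: +31 → Jun 1, 1681 (183 left).
Jun has 30 days: +30 → Jul 1, 1681 (153 left).
Jul has 31 days: +31 → Aug 1, 1681 (122 left).
Aug has 31 days: +31 → Sep 1, 1681 (91 left).
Sep has 30 days: +30 → Oct 1, 1681 (61 left).
Oct has 31 days: +31 → Nov 1, 1681 (30 left).
Nov has 30 days: +30 → Dec 1, 1681 (0 left).

December 1, 1681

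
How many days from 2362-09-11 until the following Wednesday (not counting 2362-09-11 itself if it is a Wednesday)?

1

Sep 11, 2362 is a Tuesday.
From Tuesday to the next Wednesday is 1 day.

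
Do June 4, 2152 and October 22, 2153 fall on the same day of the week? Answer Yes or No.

From Jun 4, 2152 to Oct 22, 2153 is 505 days.
505 mod 7 = 1, so they are different weekdays.
(Jun 4, 2152 is a Sunday; Oct 22, 2153 is a Monday.)

No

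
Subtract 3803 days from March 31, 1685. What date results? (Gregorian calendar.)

November 1, 1674

−365 (one year) → Mar 31, 1684 (3438 left).
−366 (one year; includes Feb 29, 1684) → Mar 31, 1683 (3072 left).
−365 (one year) → Mar 31, 1682 (2707 left).
−365 (one year) → Mar 31, 1681 (2342 left).
−365 (one year) → Mar 31, 1680 (1977 left).
−366 (one year; includes Feb 29, 1680) → Mar 31, 1679 (1611 left).
−365 (one year) → Mar 31, 1678 (1246 left).
−365 (one year) → Mar 31, 1677 (881 left).
−365 (one year) → Mar 31, 1676 (516 left).
−366 (one year; includes Feb 29, 1676) → Mar 31, 1675 (150 left).
−31 → Feb 28, 1675 (end of Feb, 28 days; 119 left).
−28 → Jan 31, 1675 (end of Jan, 31 days; 91 left).
−31 → Dec 31, 1674 (end of Dec, 31 days; 60 left).
−31 → Nov 30, 1674 (end of Nov, 30 days; 29 left).
−29 → Nov 1, 1674.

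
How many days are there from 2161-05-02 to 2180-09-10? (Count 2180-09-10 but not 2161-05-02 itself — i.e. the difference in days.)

May 2, 2161 → May 2, 2162: 365 days.
May 2, 2162 → May 2, 2163: 365 days.
May 2, 2163 → May 2, 2164: 366 days (Feb 29, 2164 is in that span).
May 2, 2164 → May 2, 2165: 365 days.
May 2, 2165 → May 2, 2166: 365 days.
May 2, 2166 → May 2, 2167: 365 days.
May 2, 2167 → May 2, 2168: 366 days (Feb 29, 2168 is in that span).
May 2, 2168 → May 2, 2169: 365 days.
May 2, 2169 → May 2, 2170: 365 days.
May 2, 2170 → May 2, 2171: 365 days.
May 2, 2171 → May 2, 2172: 366 days (Feb 29, 2172 is in that span).
May 2, 2172 → May 2, 2173: 365 days.
May 2, 2173 → May 2, 2174: 365 days.
May 2, 2174 → May 2, 2175: 365 days.
May 2, 2175 → May 2, 2176: 366 days (Feb 29, 2176 is in that span).
May 2, 2176 → May 2, 2177: 365 days.
May 2, 2177 → May 2, 2178: 365 days.
May 2, 2178 → May 2, 2179: 365 days.
May 2, 2179 → May 2, 2180: 366 days (Feb 29, 2180 is in that span).
May 2, 2180 → Jun 2, 2180: 31 days (May has 31).
Jun 2, 2180 → Jul 2, 2180: 30 days (June has 30).
Jul 2, 2180 → Aug 2, 2180: 31 days (July has 31).
Aug 2, 2180 → Sep 2, 2180: 31 days (August has 31).
Sep 2, 2180 → Sep 10, 2180: 8 days.
Total: 7071 days.

7071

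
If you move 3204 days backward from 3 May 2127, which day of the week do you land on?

Monday

May 3, 2127 is a Saturday.
3204 mod 7 = 5, so 3204 days before a Saturday is Saturday − 5 = Monday.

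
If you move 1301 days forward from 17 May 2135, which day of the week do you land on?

Monday

First find the weekday of May 17, 2135. Doomsday rule: the anchor day for the 2100s is Sunday. For year 35: 35÷12 = 2 r 11, and 11÷4 = 2, so 2+11+2 = 15.
Sunday + 15 ≡ Monday — that's 2135's doomsday.
In May the doomsday date is May 9.
May 17 is 8 days after May 9; 8 mod 7 = 1, so Monday + 1 = Tuesday.
1301 mod 7 = 6, so 1301 days after a Tuesday is Tuesday + 6 = Monday.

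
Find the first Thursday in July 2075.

July 4, 2075

July 1, 2075 is a Monday.
The first Thursday is therefore July 4 (3 days later).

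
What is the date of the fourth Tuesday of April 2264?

April 26, 2264

April 1, 2264 is a Friday.
The first Tuesday is therefore April 5 (4 days later).
The fourth Tuesday is 5 + 3×7 = April 26.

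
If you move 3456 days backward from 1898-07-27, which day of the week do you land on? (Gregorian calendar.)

First find the weekday of Jul 27, 1898. Doomsday rule: the anchor day for the 1800s is Friday. For year 98: 98÷12 = 8 r 2, and 2÷4 = 0, so 8+2+0 = 10.
Friday + 10 ≡ Monday — that's 1898's doomsday.
In July the doomsday date is Jul 11.
Jul 27 is 16 days after Jul 11; 16 mod 7 = 2, so Monday + 2 = Wednesday.
3456 mod 7 = 5, so 3456 days before a Wednesday is Wednesday − 5 = Friday.

Friday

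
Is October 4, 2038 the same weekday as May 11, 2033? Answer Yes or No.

From May 11, 2033 to Oct 4, 2038 is 1972 days.
1972 mod 7 = 5, so they are different weekdays.
(May 11, 2033 is a Wednesday; Oct 4, 2038 is a Monday.)

No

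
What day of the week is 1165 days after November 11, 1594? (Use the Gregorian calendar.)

Monday

Nov 11, 1594 is a Friday.
1165 mod 7 = 3, so 1165 days after a Friday is Friday + 3 = Monday.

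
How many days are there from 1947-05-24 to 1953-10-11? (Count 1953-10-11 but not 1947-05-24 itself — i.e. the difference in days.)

2332

May 24, 1947 → May 24, 1948: 366 days (Feb 29, 1948 is in that span).
May 24, 1948 → May 24, 1949: 365 days.
May 24, 1949 → May 24, 1950: 365 days.
May 24, 1950 → May 24, 1951: 365 days.
May 24, 1951 → May 24, 1952: 366 days (Feb 29, 1952 is in that span).
May 24, 1952 → May 24, 1953: 365 days.
May 24, 1953 → Jun 24, 1953: 31 days (May has 31).
Jun 24, 1953 → Jul 24, 1953: 30 days (June has 30).
Jul 24, 1953 → Aug 24, 1953: 31 days (July has 31).
Aug 24, 1953 → Sep 24, 1953: 31 days (August has 31).
Sep 24, 1953 → Oct 11, 1953: 17 days.
Total: 2332 days.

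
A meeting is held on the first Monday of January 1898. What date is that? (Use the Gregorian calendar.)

January 1, 1898 is a Saturday.
The first Monday is therefore January 3 (2 days later).

January 3, 1898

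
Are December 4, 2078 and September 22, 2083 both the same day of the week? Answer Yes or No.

From Dec 4, 2078 to Sep 22, 2083 is 1753 days.
1753 mod 7 = 3, so they are different weekdays.
(Dec 4, 2078 is a Sunday; Sep 22, 2083 is a Wednesday.)

No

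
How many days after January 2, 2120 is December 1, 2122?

Jan 2, 2120 → Jan 2, 2121: 366 days (Feb 29, 2120 is in that span).
Jan 2, 2121 → Jan 2, 2122: 365 days.
Jan 2, 2122 → Feb 2, 2122: 31 days (January has 31).
Feb 2, 2122 → Mar 2, 2122: 28 days (February has 28).
Mar 2, 2122 → Apr 2, 2122: 31 days (March has 31).
Apr 2, 2122 → May 2, 2122: 30 days (April has 30).
May 2, 2122 → Jun 2, 2122: 31 days (May has 31).
Jun 2, 2122 → Jul 2, 2122: 30 days (June has 30).
Jul 2, 2122 → Aug 2, 2122: 31 days (July has 31).
Aug 2, 2122 → Sep 2, 2122: 31 days (August has 31).
Sep 2, 2122 → Oct 2, 2122: 30 days (September has 30).
Oct 2, 2122 → Nov 2, 2122: 31 days (October has 31).
Nov 2, 2122 → Dec 1, 2122: 29 days.
Total: 1064 days.

1064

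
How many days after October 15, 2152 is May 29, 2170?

Oct 15, 2152 → Oct 15, 2153: 365 days.
Oct 15, 2153 → Oct 15, 2154: 365 days.
Oct 15, 2154 → Oct 15, 2155: 365 days.
Oct 15, 2155 → Oct 15, 2156: 366 days (Feb 29, 2156 is in that span).
Oct 15, 2156 → Oct 15, 2157: 365 days.
Oct 15, 2157 → Oct 15, 2158: 365 days.
Oct 15, 2158 → Oct 15, 2159: 365 days.
Oct 15, 2159 → Oct 15, 2160: 366 days (Feb 29, 2160 is in that span).
Oct 15, 2160 → Oct 15, 2161: 365 days.
Oct 15, 2161 → Oct 15, 2162: 365 days.
Oct 15, 2162 → Oct 15, 2163: 365 days.
Oct 15, 2163 → Oct 15, 2164: 366 days (Feb 29, 2164 is in that span).
Oct 15, 2164 → Oct 15, 2165: 365 days.
Oct 15, 2165 → Oct 15, 2166: 365 days.
Oct 15, 2166 → Oct 15, 2167: 365 days.
Oct 15, 2167 → Oct 15, 2168: 366 days (Feb 29, 2168 is in that span).
Oct 15, 2168 → Oct 15, 2169: 365 days.
Oct 15, 2169 → Nov 15, 2169: 31 days (October has 31).
Nov 15, 2169 → Dec 15, 2169: 30 days (November has 30).
Dec 15, 2169 → Jan 15, 2170: 31 days (December has 31).
Jan 15, 2170 → Feb 15, 2170: 31 days (January has 31).
Feb 15, 2170 → Mar 15, 2170: 28 days (February has 28).
Mar 15, 2170 → Apr 15, 2170: 31 days (March has 31).
Apr 15, 2170 → May 15, 2170: 30 days (April has 30).
May 15, 2170 → May 29, 2170: 14 days.
Total: 6435 days.

6435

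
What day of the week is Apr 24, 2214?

Doomsday rule: the anchor day for the 2200s is Friday. For year 14: 14÷12 = 1 r 2, and 2÷4 = 0, so 1+2+0 = 3.
Friday + 3 ≡ Monday — that's 2214's doomsday.
In April the doomsday date is Apr 4.
Apr 24 is 20 days after Apr 4; 20 mod 7 = 6, so Monday + 6 = Sunday.

Sunday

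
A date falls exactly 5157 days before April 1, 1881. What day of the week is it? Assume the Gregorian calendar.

Sunday

First find the weekday of Apr 1, 1881. Doomsday rule: the anchor day for the 1800s is Friday. For year 81: 81÷12 = 6 r 9, and 9÷4 = 2, so 6+9+2 = 17.
Friday + 17 ≡ Monday — that's 1881's doomsday.
In April the doomsday date is Apr 4.
Apr 1 is 3 days before Apr 4; 3 mod 7 = 3, so Monday − 3 = Friday.
5157 mod 7 = 5, so 5157 days before a Friday is Friday − 5 = Sunday.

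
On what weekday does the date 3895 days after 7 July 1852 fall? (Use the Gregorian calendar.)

Saturday

First find the weekday of Jul 7, 1852. Doomsday rule: the anchor day for the 1800s is Friday. For year 52: 52÷12 = 4 r 4, and 4÷4 = 1, so 4+4+1 = 9.
Friday + 9 ≡ Sunday — that's 1852's doomsday.
In July the doomsday date is Jul 11.
Jul 7 is 4 days before Jul 11; 4 mod 7 = 4, so Sunday − 4 = Wednesday.
3895 mod 7 = 3, so 3895 days after a Wednesday is Wednesday + 3 = Saturday.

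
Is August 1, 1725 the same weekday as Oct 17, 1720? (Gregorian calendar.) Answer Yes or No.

No

From Oct 17, 1720 to Aug 1, 1725 is 1749 days.
1749 mod 7 = 6, so they are different weekdays.
(Oct 17, 1720 is a Thursday; Aug 1, 1725 is a Wednesday.)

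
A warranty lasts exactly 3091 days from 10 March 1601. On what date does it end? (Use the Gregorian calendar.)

August 26, 1609

+365 (one year) → Mar 10, 1602 (2726 left).
+365 (one year) → Mar 10, 1603 (2361 left).
+366 (one year; includes Feb 29, 1604) → Mar 10, 1604 (1995 left).
+365 (one year) → Mar 10, 1605 (1630 left).
+365 (one year) → Mar 10, 1606 (1265 left).
+365 (one year) → Mar 10, 1607 (900 left).
+366 (one year; includes Feb 29, 1608) → Mar 10, 1608 (534 left).
+365 (one year) → Mar 10, 1609 (169 left).
Mar has 31 days: +22 → Apr 1, 1609 (147 left).
Apr has 30 days: +30 → May 1, 1609 (117 left).
May has 31 days: +31 → Jun 1, 1609 (86 left).
Jun has 30 days: +30 → Jul 1, 1609 (56 left).
Jul has 31 days: +31 → Aug 1, 1609 (25 left).
+25 → Aug 26, 1609.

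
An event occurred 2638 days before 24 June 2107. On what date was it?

−365 (one year) → Jun 24, 2106 (2273 left).
−365 (one year) → Jun 24, 2105 (1908 left).
−365 (one year) → Jun 24, 2104 (1543 left).
−366 (one year; includes Feb 29, 2104) → Jun 24, 2103 (1177 left).
−365 (one year) → Jun 24, 2102 (812 left).
−365 (one year) → Jun 24, 2101 (447 left).
−365 (one year) → Jun 24, 2100 (82 left).
−24 → May 31, 2100 (end of May, 31 days; 58 left).
−31 → Apr 30, 2100 (end of Apr, 30 days; 27 left).
−27 → Apr 3, 2100.

April 3, 2100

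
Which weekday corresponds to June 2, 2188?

Doomsday rule: the anchor day for the 2100s is Sunday. For year 88: 88÷12 = 7 r 4, and 4÷4 = 1, so 7+4+1 = 12.
Sunday + 12 ≡ Friday — that's 2188's doomsday.
In June the doomsday date is Jun 6.
Jun 2 is 4 days before Jun 6; 4 mod 7 = 4, so Friday − 4 = Monday.

Monday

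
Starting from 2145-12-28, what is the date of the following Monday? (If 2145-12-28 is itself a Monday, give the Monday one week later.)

January 3, 2146

Dec 28, 2145 is a Tuesday.
From Tuesday to the next Monday is 6 days.
Dec 28, 2145 + 6 = Jan 3, 2146.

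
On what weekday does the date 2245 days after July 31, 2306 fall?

Jul 31, 2306 is a Tuesday.
2245 mod 7 = 5, so 2245 days after a Tuesday is Tuesday + 5 = Sunday.

Sunday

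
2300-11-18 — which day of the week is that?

Sunday

Doomsday rule: the anchor day for the 2300s is Wednesday. For year 00: 0÷12 = 0 r 0, and 0÷4 = 0, so 0+0+0 = 0.
Wednesday + 0 ≡ Wednesday — that's 2300's doomsday.
In November the doomsday date is Nov 7.
Nov 18 is 11 days after Nov 7; 11 mod 7 = 4, so Wednesday + 4 = Sunday.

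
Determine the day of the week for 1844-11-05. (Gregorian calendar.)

January 1, 1844 is a Monday.
Jan 1, 1844 → Feb 1, 1844: 31 days (January has 31).
Feb 1, 1844 → Mar 1, 1844: 29 days (February has 29).
Mar 1, 1844 → Apr 1, 1844: 31 days (March has 31).
Apr 1, 1844 → May 1, 1844: 30 days (April has 30).
May 1, 1844 → Jun 1, 1844: 31 days (May has 31).
Jun 1, 1844 → Jul 1, 1844: 30 days (June has 30).
Jul 1, 1844 → Aug 1, 1844: 31 days (July has 31).
Aug 1, 1844 → Sep 1, 1844: 31 days (August has 31).
Sep 1, 1844 → Oct 1, 1844: 30 days (September has 30).
Oct 1, 1844 → Nov 1, 1844: 31 days (October has 31).
Nov 1, 1844 → Nov 5, 1844: 4 days.
Total: 309 days.
309 mod 7 = 1, so Monday + 1 = Tuesday.

Tuesday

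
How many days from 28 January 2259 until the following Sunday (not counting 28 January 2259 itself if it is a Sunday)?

2

Jan 28, 2259 is a Friday.
From Friday to the next Sunday is 2 days.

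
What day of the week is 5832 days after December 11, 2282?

Tuesday

First find the weekday of Dec 11, 2282. Doomsday rule: the anchor day for the 2200s is Friday. For year 82: 82÷12 = 6 r 10, and 10÷4 = 2, so 6+10+2 = 18.
Friday + 18 ≡ Tuesday — that's 2282's doomsday.
In December the doomsday date is Dec 12.
Dec 11 is 1 day before Dec 12; 1 mod 7 = 1, so Tuesday − 1 = Monday.
5832 mod 7 = 1, so 5832 days after a Monday is Monday + 1 = Tuesday.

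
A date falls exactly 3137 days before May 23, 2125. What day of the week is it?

First find the weekday of May 23, 2125. Doomsday rule: the anchor day for the 2100s is Sunday. For year 25: 25÷12 = 2 r 1, and 1÷4 = 0, so 2+1+0 = 3.
Sunday + 3 ≡ Wednesday — that's 2125's doomsday.
In May the doomsday date is May 9.
May 23 is 14 days after May 9; 14 mod 7 = 0, so Wednesday + 0 = Wednesday.
3137 mod 7 = 1, so 3137 days before a Wednesday is Wednesday − 1 = Tuesday.

Tuesday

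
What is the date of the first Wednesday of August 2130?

August 1, 2130 is a Tuesday.
The first Wednesday is therefore August 2 (1 days later).

August 2, 2130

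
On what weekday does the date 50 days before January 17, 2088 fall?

Friday

First find the weekday of Jan 17, 2088. Doomsday rule: the anchor day for the 2000s is Tuesday. For year 88: 88÷12 = 7 r 4, and 4÷4 = 1, so 7+4+1 = 12.
Tuesday + 12 ≡ Sunday — that's 2088's doomsday.
In January the doomsday date is Jan 4 (2088 is a leap year (divisible by 4)).
Jan 17 is 13 days after Jan 4; 13 mod 7 = 6, so Sunday + 6 = Saturday.
50 mod 7 = 1, so 50 days before a Saturday is Saturday − 1 = Friday.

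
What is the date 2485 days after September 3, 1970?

June 23, 1977

+365 (one year) → Sep 3, 1971 (2120 left).
+366 (one year; includes Feb 29, 1972) → Sep 3, 1972 (1754 left).
+365 (one year) → Sep 3, 1973 (1389 left).
+365 (one year) → Sep 3, 1974 (1024 left).
+365 (one year) → Sep 3, 1975 (659 left).
+366 (one year; includes Feb 29, 1976) → Sep 3, 1976 (293 left).
Sep has 30 days: +28 → Oct 1, 1976 (265 left).
Oct has 31 days: +31 → Nov 1, 1976 (234 left).
Nov has 30 days: +30 → Dec 1, 1976 (204 left).
Dec has 31 days: +31 → Jan 1, 1977 (173 left).
Jan has 31 days: +31 → Feb 1, 1977 (142 left).
Feb has 28 days: +28 → Mar 1, 1977 (114 left).
Mar has 31 days: +31 → Apr 1, 1977 (83 left).
Apr has 30 days: +30 → May 1, 1977 (53 left).
May has 31 days: +31 → Jun 1, 1977 (22 left).
+22 → Jun 23, 1977.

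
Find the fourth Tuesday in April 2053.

April 22, 2053

April 1, 2053 is a Tuesday.
The first Tuesday is therefore April 1 (same day).
The fourth Tuesday is 1 + 3×7 = April 22.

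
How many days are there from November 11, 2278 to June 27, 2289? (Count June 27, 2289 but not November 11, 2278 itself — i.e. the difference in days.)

3881

Nov 11, 2278 → Nov 11, 2279: 365 days.
Nov 11, 2279 → Nov 11, 2280: 366 days (Feb 29, 2280 is in that span).
Nov 11, 2280 → Nov 11, 2281: 365 days.
Nov 11, 2281 → Nov 11, 2282: 365 days.
Nov 11, 2282 → Nov 11, 2283: 365 days.
Nov 11, 2283 → Nov 11, 2284: 366 days (Feb 29, 2284 is in that span).
Nov 11, 2284 → Nov 11, 2285: 365 days.
Nov 11, 2285 → Nov 11, 2286: 365 days.
Nov 11, 2286 → Nov 11, 2287: 365 days.
Nov 11, 2287 → Nov 11, 2288: 366 days (Feb 29, 2288 is in that span).
Nov 11, 2288 → Dec 11, 2288: 30 days (November has 30).
Dec 11, 2288 → Jan 11, 2289: 31 days (December has 31).
Jan 11, 2289 → Feb 11, 2289: 31 days (January has 31).
Feb 11, 2289 → Mar 11, 2289: 28 days (February has 28).
Mar 11, 2289 → Apr 11, 2289: 31 days (March has 31).
Apr 11, 2289 → May 11, 2289: 30 days (April has 30).
May 11, 2289 → Jun 11, 2289: 31 days (May has 31).
Jun 11, 2289 → Jun 27, 2289: 16 days.
Total: 3881 days.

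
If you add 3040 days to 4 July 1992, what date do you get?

+365 (one year) → Jul 4, 1993 (2675 left).
+365 (one year) → Jul 4, 1994 (2310 left).
+365 (one year) → Jul 4, 1995 (1945 left).
+366 (one year; includes Feb 29, 1996) → Jul 4, 1996 (1579 left).
+365 (one year) → Jul 4, 1997 (1214 left).
+365 (one year) → Jul 4, 1998 (849 left).
+365 (one year) → Jul 4, 1999 (484 left).
+366 (one year; includes Feb 29, 2000) → Jul 4, 2000 (118 left).
Jul has 31 days: +28 → Aug 1, 2000 (90 left).
Aug has 31 days: +31 → Sep 1, 2000 (59 left).
Sep has 30 days: +30 → Oct 1, 2000 (29 left).
+29 → Oct 30, 2000.

October 30, 2000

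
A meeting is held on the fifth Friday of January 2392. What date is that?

January 1, 2392 is a Wednesday.
The first Friday is therefore January 3 (2 days later).
The fifth Friday is 3 + 4×7 = January 31.

January 31, 2392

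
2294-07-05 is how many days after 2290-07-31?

Jul 31, 2290 → Jul 31, 2291: 365 days.
Jul 31, 2291 → Jul 31, 2292: 366 days (Feb 29, 2292 is in that span).
Jul 31, 2292 → Jul 31, 2293: 365 days.
Jul 31, 2293 → Aug 31, 2293: 31 days (July has 31).
Aug 31, 2293 → Sep 30, 2293: 30 days (August has 31).
Sep 30, 2293 → Oct 30, 2293: 30 days (September has 30).
Oct 30, 2293 → Nov 30, 2293: 31 days (October has 31).
Nov 30, 2293 → Dec 30, 2293: 30 days (November has 30).
Dec 30, 2293 → Jan 30, 2294: 31 days (December has 31).
Jan 30, 2294 → Feb 28, 2294: 29 days (January has 31).
Feb 28, 2294 → Mar 28, 2294: 28 days (February has 28).
Mar 28, 2294 → Apr 28, 2294: 31 days (March has 31).
Apr 28, 2294 → May 28, 2294: 30 days (April has 30).
May 28, 2294 → Jun 28, 2294: 31 days (May has 31).
Jun 28, 2294 → Jul 5, 2294: 7 days.
Total: 1435 days.

1435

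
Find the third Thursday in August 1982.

August 1, 1982 is a Sunday.
The first Thursday is therefore August 5 (4 days later).
The third Thursday is 5 + 2×7 = August 19.

August 19, 1982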